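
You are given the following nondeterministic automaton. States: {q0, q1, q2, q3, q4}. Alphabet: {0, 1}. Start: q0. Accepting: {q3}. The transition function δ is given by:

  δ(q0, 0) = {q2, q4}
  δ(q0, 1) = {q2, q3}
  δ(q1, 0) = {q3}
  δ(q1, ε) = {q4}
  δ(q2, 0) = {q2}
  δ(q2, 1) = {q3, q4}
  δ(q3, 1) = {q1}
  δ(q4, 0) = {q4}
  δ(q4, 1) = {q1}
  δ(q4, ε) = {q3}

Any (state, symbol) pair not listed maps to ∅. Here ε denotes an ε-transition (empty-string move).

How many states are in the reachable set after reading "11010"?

2

Start in {q0}.
Read '1': {q0} → {q2, q3}.
Read '1': {q2, q3} → {q1, q3, q4}.
Read '0': {q1, q3, q4} → {q3, q4}.
Read '1': {q3, q4} → {q1, q3, q4}.
Read '0': {q1, q3, q4} → {q3, q4}.
That set has 2 states.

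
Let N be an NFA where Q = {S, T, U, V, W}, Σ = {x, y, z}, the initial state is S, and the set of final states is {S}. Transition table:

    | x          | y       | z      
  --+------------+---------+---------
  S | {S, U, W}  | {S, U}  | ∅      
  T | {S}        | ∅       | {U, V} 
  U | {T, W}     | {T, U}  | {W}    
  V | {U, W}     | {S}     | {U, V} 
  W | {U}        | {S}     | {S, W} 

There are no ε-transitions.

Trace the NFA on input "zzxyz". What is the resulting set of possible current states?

Start in {S}.
Read 'z': S→∅; now ∅.
The set is empty and remains empty for the remaining 4 symbols.

∅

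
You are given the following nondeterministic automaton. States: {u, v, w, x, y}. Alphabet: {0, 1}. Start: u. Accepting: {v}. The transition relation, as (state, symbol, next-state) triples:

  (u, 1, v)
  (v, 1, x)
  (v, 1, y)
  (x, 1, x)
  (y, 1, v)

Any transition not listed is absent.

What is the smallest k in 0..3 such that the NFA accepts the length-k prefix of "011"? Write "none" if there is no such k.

none

Start in {u}.
Read '0': u→∅; now ∅.
The set is empty and remains empty for the remaining 2 symbols.
No reachable set along the way intersects F.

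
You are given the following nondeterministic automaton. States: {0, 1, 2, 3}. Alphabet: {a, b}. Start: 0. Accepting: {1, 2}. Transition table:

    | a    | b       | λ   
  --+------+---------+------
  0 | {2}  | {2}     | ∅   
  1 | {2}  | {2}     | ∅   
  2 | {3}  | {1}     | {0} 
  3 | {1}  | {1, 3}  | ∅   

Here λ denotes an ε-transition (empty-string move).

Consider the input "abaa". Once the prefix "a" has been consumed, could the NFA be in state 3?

Start in {0}.
Read 'a': 0→{2}; union {2}; ε-closure = {0, 2}.
State 3 is not in {0, 2}.

No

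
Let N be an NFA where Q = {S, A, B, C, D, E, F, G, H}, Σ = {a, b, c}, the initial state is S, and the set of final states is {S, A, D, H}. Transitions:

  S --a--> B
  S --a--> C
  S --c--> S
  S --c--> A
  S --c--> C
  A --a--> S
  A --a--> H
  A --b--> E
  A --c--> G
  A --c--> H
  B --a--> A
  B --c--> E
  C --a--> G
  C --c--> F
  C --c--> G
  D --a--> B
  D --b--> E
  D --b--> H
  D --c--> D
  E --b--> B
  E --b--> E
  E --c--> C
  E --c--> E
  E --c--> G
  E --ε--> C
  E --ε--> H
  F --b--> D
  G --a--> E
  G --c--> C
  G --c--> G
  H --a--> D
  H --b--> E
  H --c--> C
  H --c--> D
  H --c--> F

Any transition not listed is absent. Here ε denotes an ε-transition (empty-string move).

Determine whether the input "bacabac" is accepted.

No

Start in {S}.
Read 'b': {S} → ∅.
The set is empty and remains empty for the remaining 6 symbols.
The final set ∅ contains no accepting state.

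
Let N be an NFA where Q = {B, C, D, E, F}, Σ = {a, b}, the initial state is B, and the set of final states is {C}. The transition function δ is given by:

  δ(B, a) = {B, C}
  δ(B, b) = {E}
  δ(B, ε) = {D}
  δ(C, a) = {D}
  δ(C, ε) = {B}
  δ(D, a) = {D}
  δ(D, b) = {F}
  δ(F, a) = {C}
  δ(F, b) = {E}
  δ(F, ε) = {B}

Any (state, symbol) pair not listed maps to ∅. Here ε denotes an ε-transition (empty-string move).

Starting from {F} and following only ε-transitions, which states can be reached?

{B, D, F}

Begin with {F}.
ε-move F → B; add B.
ε-move B → D; add D.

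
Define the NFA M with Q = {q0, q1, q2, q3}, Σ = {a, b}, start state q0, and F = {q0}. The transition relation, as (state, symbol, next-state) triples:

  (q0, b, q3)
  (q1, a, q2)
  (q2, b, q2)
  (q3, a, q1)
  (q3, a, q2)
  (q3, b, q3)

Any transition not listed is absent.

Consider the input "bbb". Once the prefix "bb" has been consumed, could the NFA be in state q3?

Start in {q0}.
Read 'b': q0→{q3}; now {q3}.
Read 'b': q3→{q3}; now {q3}.
State q3 is in {q3}.

Yes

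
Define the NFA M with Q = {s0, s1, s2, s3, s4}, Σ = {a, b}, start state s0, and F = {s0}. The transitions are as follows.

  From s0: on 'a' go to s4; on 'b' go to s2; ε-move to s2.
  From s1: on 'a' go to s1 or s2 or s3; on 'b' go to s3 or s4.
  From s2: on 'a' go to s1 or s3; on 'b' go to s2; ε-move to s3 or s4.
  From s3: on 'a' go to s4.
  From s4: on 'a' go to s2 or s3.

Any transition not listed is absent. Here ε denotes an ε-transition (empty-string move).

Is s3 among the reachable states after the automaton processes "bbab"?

Start: ε-closure({s0}) = {s0, s2, s3, s4}.
Read 'b': {s0, s2, s3, s4} → {s2, s3, s4}.
Read 'b': {s2, s3, s4} → {s2, s3, s4}.
Read 'a': {s2, s3, s4} → {s1, s2, s3, s4}.
Read 'b': {s1, s2, s3, s4} → {s2, s3, s4}.
State s3 is in {s2, s3, s4}.

Yes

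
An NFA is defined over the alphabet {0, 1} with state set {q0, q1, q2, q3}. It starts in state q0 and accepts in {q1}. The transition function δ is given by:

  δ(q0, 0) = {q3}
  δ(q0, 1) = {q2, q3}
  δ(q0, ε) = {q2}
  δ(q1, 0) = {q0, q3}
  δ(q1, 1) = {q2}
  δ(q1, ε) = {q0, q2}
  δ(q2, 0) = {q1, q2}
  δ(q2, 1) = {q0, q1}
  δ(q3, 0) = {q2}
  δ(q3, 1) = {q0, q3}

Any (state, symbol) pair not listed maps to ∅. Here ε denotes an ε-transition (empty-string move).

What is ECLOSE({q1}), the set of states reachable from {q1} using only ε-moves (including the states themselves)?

{q0, q1, q2}

Begin with {q1}.
ε-move q1 → q0; add q0.
ε-move q1 → q2; add q2.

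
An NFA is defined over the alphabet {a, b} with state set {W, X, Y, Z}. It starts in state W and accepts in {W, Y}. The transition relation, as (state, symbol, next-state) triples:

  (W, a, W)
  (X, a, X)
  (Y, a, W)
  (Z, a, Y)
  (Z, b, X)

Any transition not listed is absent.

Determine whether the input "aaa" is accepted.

Yes

Start in {W}.
Read 'a': {W} → {W}.
Read 'a': {W} → {W}.
Read 'a': {W} → {W}.
The final set {W} contains the accepting state W.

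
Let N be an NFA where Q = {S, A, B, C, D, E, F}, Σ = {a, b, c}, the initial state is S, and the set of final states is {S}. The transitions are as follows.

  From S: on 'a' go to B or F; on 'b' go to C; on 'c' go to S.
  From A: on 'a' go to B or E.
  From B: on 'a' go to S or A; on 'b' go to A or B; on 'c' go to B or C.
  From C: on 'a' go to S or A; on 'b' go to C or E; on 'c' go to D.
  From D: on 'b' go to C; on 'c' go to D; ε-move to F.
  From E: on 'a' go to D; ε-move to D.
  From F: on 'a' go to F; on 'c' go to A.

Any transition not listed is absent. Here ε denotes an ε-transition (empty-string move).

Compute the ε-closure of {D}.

Begin with {D}.
ε-move D → F; add F.

{D, F}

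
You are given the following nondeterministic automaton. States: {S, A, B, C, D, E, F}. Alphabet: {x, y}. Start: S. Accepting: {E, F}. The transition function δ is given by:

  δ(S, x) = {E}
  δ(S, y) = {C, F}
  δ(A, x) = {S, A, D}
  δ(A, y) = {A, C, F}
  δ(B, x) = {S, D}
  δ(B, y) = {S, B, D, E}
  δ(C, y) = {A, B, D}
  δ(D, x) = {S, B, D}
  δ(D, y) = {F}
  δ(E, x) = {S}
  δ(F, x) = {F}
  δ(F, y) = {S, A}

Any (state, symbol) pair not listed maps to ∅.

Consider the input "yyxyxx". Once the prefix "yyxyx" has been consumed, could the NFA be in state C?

Start in {S}.
Read 'y': {S} → {C, F}.
Read 'y': {C, F} → {S, A, B, D}.
Read 'x': {S, A, B, D} → {S, A, B, D, E}.
Read 'y': {S, A, B, D, E} → {S, A, B, C, D, E, F}.
Read 'x': {S, A, B, C, D, E, F} → {S, A, B, D, E, F}.
State C is not in {S, A, B, D, E, F}.

No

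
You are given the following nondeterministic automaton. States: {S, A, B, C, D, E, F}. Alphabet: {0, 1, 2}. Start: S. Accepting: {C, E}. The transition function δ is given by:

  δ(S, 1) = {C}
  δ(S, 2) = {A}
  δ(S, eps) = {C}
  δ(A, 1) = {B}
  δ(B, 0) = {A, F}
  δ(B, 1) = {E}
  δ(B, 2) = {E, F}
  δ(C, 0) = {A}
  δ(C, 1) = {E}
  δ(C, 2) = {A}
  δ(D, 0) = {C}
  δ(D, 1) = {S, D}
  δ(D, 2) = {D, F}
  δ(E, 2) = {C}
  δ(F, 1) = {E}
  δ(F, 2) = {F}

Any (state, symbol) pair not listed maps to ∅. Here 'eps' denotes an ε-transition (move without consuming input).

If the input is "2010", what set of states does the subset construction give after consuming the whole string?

Start: ε-closure({S}) = {S, C}.
Read '2': {S, C} → {A}.
Read '0': {A} → ∅.
The set is empty and remains empty for the remaining 2 symbols.

∅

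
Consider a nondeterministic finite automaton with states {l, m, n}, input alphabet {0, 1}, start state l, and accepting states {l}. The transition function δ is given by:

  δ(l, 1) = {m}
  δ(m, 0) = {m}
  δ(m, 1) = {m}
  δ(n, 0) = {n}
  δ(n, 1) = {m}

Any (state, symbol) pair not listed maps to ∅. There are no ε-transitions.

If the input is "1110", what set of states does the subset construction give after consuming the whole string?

{m}

Start in {l}.
Read '1': {l} → {m}.
Read '1': {m} → {m}.
Read '1': {m} → {m}.
Read '0': {m} → {m}.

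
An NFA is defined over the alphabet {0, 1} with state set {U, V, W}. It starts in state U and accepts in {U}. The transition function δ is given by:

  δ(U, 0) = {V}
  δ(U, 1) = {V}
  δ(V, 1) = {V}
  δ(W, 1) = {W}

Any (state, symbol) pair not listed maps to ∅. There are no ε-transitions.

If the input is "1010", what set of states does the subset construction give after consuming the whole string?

∅

Start in {U}.
Read '1': {U} → {V}.
Read '0': {V} → ∅.
The set is empty and remains empty for the remaining 2 symbols.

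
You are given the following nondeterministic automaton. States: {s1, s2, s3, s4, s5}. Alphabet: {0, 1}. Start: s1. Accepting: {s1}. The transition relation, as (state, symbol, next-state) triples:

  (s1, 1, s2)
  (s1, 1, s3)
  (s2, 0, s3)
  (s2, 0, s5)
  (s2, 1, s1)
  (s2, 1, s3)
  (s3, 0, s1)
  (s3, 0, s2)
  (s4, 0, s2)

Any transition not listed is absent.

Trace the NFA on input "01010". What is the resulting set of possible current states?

∅

Start in {s1}.
Read '0': s1→∅; now ∅.
The set is empty and remains empty for the remaining 4 symbols.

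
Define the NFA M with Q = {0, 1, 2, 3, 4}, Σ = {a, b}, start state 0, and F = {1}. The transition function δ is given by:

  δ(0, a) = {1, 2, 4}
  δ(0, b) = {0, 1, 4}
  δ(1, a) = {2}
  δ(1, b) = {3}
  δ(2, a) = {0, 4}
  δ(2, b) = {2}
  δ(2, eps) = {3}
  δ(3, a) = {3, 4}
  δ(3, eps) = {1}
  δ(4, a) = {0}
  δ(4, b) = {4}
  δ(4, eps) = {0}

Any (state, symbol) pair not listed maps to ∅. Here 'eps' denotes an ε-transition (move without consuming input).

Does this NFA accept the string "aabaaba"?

Start in {0}.
Read 'a': {0} → {0, 1, 2, 3, 4}.
Read 'a': {0, 1, 2, 3, 4} → {0, 1, 2, 3, 4}.
Read 'b': {0, 1, 2, 3, 4} → {0, 1, 2, 3, 4}.
Read 'a': {0, 1, 2, 3, 4} → {0, 1, 2, 3, 4}.
Read 'a': {0, 1, 2, 3, 4} → {0, 1, 2, 3, 4}.
Read 'b': {0, 1, 2, 3, 4} → {0, 1, 2, 3, 4}.
Read 'a': {0, 1, 2, 3, 4} → {0, 1, 2, 3, 4}.
The final set {0, 1, 2, 3, 4} contains the accepting state 1.

Yes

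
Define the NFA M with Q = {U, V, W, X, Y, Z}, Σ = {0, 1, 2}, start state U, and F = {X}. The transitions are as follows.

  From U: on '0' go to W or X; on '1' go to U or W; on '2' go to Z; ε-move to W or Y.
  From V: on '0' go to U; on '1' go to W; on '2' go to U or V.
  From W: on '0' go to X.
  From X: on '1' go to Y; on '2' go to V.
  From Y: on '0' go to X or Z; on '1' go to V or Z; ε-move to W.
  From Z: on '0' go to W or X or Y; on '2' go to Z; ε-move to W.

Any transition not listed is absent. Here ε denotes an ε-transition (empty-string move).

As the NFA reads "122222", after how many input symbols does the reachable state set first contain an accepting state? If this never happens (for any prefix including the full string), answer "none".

none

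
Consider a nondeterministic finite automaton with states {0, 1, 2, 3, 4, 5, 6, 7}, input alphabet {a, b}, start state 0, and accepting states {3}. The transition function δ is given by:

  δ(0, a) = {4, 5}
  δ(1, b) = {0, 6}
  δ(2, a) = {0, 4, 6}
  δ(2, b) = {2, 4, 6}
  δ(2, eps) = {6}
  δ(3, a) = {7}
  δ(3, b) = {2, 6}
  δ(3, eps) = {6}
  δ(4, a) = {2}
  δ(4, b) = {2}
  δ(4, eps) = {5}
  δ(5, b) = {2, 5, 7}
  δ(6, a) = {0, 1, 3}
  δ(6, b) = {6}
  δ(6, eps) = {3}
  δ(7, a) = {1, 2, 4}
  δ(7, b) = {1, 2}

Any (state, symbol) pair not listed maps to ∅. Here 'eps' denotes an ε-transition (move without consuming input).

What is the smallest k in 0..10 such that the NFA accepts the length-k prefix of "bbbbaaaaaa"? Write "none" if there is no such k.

Start in {0}.
Read 'b': 0→∅; now ∅.
The set is empty and remains empty for the remaining 9 symbols.
No reachable set along the way intersects F.

none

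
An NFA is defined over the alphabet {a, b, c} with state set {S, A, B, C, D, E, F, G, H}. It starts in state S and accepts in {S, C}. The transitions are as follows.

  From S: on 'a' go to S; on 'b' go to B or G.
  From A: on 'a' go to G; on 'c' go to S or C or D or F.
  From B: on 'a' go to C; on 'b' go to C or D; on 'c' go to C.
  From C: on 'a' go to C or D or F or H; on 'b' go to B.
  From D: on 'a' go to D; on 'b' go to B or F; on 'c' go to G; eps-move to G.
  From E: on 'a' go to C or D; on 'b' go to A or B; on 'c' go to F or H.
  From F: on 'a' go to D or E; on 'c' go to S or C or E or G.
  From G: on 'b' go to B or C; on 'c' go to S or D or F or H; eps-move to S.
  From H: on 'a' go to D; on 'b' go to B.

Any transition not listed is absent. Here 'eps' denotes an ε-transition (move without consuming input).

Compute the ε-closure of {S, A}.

Begin with {S, A}.
No ε-moves leave this set, so the closure equals the set itself.

{S, A}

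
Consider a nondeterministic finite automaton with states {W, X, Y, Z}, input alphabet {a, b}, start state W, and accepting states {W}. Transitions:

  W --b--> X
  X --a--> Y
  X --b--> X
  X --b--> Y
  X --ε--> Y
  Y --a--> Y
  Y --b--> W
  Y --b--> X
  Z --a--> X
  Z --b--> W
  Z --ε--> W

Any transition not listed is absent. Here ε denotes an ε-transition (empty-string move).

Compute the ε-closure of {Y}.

Begin with {Y}.
No ε-moves leave this set, so the closure equals the set itself.

{Y}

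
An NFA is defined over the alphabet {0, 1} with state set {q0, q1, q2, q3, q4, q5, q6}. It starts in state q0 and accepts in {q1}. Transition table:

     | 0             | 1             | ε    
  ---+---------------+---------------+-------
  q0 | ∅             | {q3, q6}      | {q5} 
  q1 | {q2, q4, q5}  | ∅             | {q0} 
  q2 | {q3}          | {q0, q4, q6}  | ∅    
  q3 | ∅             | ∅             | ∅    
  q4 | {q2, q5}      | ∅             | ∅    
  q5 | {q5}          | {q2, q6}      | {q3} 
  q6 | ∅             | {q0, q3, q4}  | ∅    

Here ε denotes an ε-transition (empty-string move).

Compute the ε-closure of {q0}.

{q0, q3, q5}

Begin with {q0}.
ε-move q0 → q5; add q5.
ε-move q5 → q3; add q3.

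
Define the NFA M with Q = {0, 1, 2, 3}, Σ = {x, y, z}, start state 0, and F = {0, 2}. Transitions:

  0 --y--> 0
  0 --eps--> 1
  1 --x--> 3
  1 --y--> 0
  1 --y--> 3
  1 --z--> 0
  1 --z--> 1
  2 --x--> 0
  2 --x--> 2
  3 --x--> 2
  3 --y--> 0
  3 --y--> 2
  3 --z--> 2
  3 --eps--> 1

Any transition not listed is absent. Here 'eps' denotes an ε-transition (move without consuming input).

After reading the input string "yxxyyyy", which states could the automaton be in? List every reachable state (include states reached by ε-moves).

Start: ε-closure({0}) = {0, 1}.
Read 'y': 0→{0}, 1→{0, 3}; union {0, 3}; ε-closure = {0, 1, 3}.
Read 'x': 0→∅, 1→{3}, 3→{2}; union {2, 3}; ε-closure = {1, 2, 3}.
Read 'x': 1→{3}, 2→{0, 2}, 3→{2}; union {0, 2, 3}; ε-closure = {0, 1, 2, 3}.
Read 'y': 0→{0}, 1→{0, 3}, 2→∅, 3→{0, 2}; union {0, 2, 3}; ε-closure = {0, 1, 2, 3}.
Read 'y': 0→{0}, 1→{0, 3}, 2→∅, 3→{0, 2}; union {0, 2, 3}; ε-closure = {0, 1, 2, 3}.
Read 'y': 0→{0}, 1→{0, 3}, 2→∅, 3→{0, 2}; union {0, 2, 3}; ε-closure = {0, 1, 2, 3}.
Read 'y': 0→{0}, 1→{0, 3}, 2→∅, 3→{0, 2}; union {0, 2, 3}; ε-closure = {0, 1, 2, 3}.

{0, 1, 2, 3}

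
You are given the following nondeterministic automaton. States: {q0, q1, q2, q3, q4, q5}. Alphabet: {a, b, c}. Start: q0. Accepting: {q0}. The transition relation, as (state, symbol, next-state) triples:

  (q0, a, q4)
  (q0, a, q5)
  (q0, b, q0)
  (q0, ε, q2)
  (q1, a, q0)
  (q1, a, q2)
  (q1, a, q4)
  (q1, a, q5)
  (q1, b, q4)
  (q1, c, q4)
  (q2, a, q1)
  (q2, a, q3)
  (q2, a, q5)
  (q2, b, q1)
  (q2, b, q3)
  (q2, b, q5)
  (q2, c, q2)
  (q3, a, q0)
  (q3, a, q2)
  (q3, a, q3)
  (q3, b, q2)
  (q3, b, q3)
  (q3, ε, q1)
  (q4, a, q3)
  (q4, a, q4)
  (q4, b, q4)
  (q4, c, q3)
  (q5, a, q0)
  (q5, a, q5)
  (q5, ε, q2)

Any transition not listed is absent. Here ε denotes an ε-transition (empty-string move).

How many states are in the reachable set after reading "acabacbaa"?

6

Start: ε-closure({q0}) = {q0, q2}.
Read 'a': {q0, q2} → {q1, q2, q3, q4, q5}.
Read 'c': {q1, q2, q3, q4, q5} → {q1, q2, q3, q4}.
Read 'a': {q1, q2, q3, q4} → {q0, q1, q2, q3, q4, q5}.
Read 'b': {q0, q1, q2, q3, q4, q5} → {q0, q1, q2, q3, q4, q5}.
Read 'a': {q0, q1, q2, q3, q4, q5} → {q0, q1, q2, q3, q4, q5}.
Read 'c': {q0, q1, q2, q3, q4, q5} → {q1, q2, q3, q4}.
Read 'b': {q1, q2, q3, q4} → {q1, q2, q3, q4, q5}.
Read 'a': {q1, q2, q3, q4, q5} → {q0, q1, q2, q3, q4, q5}.
Read 'a': {q0, q1, q2, q3, q4, q5} → {q0, q1, q2, q3, q4, q5}.
That set has 6 states.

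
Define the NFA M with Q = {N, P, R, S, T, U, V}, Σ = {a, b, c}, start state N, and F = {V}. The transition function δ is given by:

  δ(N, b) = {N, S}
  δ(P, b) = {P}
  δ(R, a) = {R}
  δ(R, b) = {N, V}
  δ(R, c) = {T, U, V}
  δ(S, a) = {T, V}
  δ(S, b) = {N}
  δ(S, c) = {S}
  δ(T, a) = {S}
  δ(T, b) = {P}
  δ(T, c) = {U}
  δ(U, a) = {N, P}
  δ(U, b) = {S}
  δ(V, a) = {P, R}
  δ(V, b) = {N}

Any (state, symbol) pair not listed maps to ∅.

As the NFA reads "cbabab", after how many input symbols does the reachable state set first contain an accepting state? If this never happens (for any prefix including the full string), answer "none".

Start in {N}.
Read 'c': {N} → ∅.
The set is empty and remains empty for the remaining 5 symbols.
No reachable set along the way intersects F.

none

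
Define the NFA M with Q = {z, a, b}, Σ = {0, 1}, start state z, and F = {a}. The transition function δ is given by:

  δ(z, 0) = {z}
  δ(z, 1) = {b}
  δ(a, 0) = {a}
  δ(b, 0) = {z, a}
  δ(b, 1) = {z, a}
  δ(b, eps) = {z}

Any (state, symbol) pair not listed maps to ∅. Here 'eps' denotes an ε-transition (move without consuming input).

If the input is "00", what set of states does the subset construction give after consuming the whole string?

Start in {z}.
Read '0': {z} → {z}.
Read '0': {z} → {z}.

{z}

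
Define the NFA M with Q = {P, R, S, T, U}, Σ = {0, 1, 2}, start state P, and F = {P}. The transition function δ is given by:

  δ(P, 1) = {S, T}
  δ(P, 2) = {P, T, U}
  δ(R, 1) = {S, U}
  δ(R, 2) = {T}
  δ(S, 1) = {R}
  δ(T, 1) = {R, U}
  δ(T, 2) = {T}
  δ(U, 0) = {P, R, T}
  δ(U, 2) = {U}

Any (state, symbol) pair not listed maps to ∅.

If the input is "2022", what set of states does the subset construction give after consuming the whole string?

Start in {P}.
Read '2': P→{P, T, U}; now {P, T, U}.
Read '0': P→∅, T→∅, U→{P, R, T}; now {P, R, T}.
Read '2': P→{P, T, U}, R→{T}, T→{T}; now {P, T, U}.
Read '2': P→{P, T, U}, T→{T}, U→{U}; now {P, T, U}.

{P, T, U}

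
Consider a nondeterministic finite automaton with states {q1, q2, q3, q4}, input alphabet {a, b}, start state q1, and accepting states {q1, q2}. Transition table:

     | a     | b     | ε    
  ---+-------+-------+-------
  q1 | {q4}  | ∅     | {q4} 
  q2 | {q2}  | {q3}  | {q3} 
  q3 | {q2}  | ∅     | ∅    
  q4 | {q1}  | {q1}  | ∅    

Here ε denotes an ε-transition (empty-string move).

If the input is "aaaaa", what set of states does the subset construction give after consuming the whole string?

{q1, q4}

Start: ε-closure({q1}) = {q1, q4}.
Read 'a': q1→{q4}, q4→{q1}; now {q1, q4}.
Read 'a': q1→{q4}, q4→{q1}; now {q1, q4}.
Read 'a': q1→{q4}, q4→{q1}; now {q1, q4}.
Read 'a': q1→{q4}, q4→{q1}; now {q1, q4}.
Read 'a': q1→{q4}, q4→{q1}; now {q1, q4}.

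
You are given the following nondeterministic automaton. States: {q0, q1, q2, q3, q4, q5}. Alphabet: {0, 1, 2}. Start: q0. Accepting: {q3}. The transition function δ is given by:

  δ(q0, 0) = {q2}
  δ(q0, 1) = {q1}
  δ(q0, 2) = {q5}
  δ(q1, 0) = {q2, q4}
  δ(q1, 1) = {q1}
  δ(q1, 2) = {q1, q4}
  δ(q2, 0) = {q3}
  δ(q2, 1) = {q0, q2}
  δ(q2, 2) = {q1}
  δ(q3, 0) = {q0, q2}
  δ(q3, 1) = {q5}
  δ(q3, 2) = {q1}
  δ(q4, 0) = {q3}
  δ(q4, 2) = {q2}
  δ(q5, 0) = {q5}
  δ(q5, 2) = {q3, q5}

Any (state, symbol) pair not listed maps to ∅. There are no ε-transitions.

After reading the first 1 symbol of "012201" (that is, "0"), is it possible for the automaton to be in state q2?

Start in {q0}.
Read '0': q0→{q2}; now {q2}.
State q2 is in {q2}.

Yes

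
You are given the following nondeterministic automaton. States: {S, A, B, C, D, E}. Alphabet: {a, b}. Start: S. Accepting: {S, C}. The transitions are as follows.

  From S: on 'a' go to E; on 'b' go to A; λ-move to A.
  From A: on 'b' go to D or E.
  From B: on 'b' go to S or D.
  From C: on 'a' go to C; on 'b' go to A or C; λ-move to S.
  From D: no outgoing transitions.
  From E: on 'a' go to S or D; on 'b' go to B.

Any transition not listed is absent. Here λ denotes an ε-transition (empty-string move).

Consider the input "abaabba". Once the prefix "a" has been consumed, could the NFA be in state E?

Yes

Start: ε-closure({S}) = {S, A}.
Read 'a': S→{E}, A→∅; now {E}.
State E is in {E}.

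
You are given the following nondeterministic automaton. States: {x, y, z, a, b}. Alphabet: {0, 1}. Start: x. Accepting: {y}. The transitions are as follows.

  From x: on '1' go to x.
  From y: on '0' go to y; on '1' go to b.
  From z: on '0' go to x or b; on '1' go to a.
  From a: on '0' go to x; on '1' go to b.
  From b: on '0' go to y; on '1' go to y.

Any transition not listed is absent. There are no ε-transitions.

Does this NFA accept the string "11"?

No

Start in {x}.
Read '1': {x} → {x}.
Read '1': {x} → {x}.
The final set {x} contains no accepting state.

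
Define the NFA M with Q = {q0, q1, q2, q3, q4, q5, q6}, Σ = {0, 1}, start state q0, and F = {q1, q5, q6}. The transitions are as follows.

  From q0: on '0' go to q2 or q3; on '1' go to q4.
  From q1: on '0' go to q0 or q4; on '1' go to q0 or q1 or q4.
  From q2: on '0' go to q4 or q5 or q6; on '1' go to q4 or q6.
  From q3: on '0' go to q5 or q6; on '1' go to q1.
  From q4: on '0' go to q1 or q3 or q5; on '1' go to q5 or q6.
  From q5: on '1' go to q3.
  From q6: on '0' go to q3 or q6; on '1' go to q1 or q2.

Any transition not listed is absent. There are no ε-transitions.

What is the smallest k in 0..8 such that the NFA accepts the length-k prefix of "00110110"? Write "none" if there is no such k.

2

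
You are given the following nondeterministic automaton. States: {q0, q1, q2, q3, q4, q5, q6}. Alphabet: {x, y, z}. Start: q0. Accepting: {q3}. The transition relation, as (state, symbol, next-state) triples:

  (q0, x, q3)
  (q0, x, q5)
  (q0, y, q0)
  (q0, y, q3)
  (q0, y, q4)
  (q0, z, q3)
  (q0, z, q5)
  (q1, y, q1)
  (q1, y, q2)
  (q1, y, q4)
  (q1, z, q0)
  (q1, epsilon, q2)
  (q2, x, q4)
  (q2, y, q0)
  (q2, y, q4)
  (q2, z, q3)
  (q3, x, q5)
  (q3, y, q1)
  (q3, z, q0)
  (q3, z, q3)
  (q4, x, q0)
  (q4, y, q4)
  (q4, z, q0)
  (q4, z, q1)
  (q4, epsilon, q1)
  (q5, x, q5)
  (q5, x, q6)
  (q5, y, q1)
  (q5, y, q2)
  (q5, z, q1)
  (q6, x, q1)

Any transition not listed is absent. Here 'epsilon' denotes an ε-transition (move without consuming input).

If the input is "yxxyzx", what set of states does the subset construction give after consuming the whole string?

Start in {q0}.
Read 'y': {q0} → {q0, q1, q2, q3, q4}.
Read 'x': {q0, q1, q2, q3, q4} → {q0, q1, q2, q3, q4, q5}.
Read 'x': {q0, q1, q2, q3, q4, q5} → {q0, q1, q2, q3, q4, q5, q6}.
Read 'y': {q0, q1, q2, q3, q4, q5, q6} → {q0, q1, q2, q3, q4}.
Read 'z': {q0, q1, q2, q3, q4} → {q0, q1, q2, q3, q5}.
Read 'x': {q0, q1, q2, q3, q5} → {q1, q2, q3, q4, q5, q6}.

{q1, q2, q3, q4, q5, q6}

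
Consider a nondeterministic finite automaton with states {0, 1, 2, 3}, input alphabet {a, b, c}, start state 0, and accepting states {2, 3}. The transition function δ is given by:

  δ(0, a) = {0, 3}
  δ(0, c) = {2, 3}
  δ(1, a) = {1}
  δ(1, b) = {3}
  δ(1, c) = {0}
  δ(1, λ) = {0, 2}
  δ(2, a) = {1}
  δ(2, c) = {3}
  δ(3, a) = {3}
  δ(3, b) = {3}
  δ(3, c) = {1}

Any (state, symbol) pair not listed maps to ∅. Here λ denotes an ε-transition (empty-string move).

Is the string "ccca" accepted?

Start in {0}.
Read 'c': 0→{2, 3}; now {2, 3}.
Read 'c': 2→{3}, 3→{1}; union {1, 3}; ε-closure = {0, 1, 2, 3}.
Read 'c': 0→{2, 3}, 1→{0}, 2→{3}, 3→{1}; now {0, 1, 2, 3}.
Read 'a': 0→{0, 3}, 1→{1}, 2→{1}, 3→{3}; union {0, 1, 3}; ε-closure = {0, 1, 2, 3}.
The final set {0, 1, 2, 3} contains the accepting states 2, 3.

Yes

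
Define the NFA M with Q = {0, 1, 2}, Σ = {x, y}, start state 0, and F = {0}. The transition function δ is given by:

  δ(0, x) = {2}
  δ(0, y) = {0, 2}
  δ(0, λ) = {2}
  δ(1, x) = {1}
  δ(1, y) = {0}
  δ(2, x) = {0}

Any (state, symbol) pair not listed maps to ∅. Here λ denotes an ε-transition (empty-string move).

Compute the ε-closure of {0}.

{0, 2}

Begin with {0}.
ε-move 0 → 2; add 2.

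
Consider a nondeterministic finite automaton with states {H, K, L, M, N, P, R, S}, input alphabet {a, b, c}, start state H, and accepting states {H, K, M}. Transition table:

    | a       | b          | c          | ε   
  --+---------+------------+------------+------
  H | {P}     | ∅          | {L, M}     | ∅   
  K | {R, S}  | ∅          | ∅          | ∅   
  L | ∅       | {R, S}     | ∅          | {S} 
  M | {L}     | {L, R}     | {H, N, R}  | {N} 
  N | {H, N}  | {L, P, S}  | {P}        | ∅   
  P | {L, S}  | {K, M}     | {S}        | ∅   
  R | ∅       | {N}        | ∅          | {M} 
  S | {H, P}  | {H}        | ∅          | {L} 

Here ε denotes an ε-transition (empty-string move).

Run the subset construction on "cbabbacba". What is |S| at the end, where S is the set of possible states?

7

Start in {H}.
Read 'c': H→{L, M}; union {L, M}; ε-closure = {L, M, N, S}.
Read 'b': L→{R, S}, M→{L, R}, N→{L, P, S}, S→{H}; union {H, L, P, R, S}; ε-closure = {H, L, M, N, P, R, S}.
Read 'a': H→{P}, L→∅, M→{L}, N→{H, N}, P→{L, S}, R→∅, S→{H, P}; now {H, L, N, P, S}.
Read 'b': H→∅, L→{R, S}, N→{L, P, S}, P→{K, M}, S→{H}; union {H, K, L, M, P, R, S}; ε-closure = {H, K, L, M, N, P, R, S}.
Read 'b': H→∅, K→∅, L→{R, S}, M→{L, R}, N→{L, P, S}, P→{K, M}, R→{N}, S→{H}; now {H, K, L, M, N, P, R, S}.
Read 'a': H→{P}, K→{R, S}, L→∅, M→{L}, N→{H, N}, P→{L, S}, R→∅, S→{H, P}; union {H, L, N, P, R, S}; ε-closure = {H, L, M, N, P, R, S}.
Read 'c': H→{L, M}, L→∅, M→{H, N, R}, N→{P}, P→{S}, R→∅, S→∅; now {H, L, M, N, P, R, S}.
Read 'b': H→∅, L→{R, S}, M→{L, R}, N→{L, P, S}, P→{K, M}, R→{N}, S→{H}; now {H, K, L, M, N, P, R, S}.
Read 'a': H→{P}, K→{R, S}, L→∅, M→{L}, N→{H, N}, P→{L, S}, R→∅, S→{H, P}; union {H, L, N, P, R, S}; ε-closure = {H, L, M, N, P, R, S}.
That set has 7 states.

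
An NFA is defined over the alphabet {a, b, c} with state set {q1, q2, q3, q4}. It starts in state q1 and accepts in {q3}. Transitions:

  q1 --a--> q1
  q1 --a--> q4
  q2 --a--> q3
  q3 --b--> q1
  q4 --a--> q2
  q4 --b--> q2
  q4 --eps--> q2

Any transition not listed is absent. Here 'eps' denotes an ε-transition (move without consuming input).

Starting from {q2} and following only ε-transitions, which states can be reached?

{q2}

Begin with {q2}.
No ε-moves leave this set, so the closure equals the set itself.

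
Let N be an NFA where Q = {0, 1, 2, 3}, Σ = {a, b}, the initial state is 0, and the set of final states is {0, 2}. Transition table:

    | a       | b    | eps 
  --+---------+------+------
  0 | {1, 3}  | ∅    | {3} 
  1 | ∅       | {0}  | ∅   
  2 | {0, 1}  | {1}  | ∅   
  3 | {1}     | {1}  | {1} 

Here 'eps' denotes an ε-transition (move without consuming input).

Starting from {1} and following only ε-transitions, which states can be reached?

{1}

Begin with {1}.
No ε-moves leave this set, so the closure equals the set itself.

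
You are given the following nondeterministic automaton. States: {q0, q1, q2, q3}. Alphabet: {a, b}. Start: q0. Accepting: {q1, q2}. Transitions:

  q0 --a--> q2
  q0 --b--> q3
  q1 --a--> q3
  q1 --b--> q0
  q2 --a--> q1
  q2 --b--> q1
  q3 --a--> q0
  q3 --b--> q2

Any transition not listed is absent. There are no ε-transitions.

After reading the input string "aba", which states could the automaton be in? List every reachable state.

{q3}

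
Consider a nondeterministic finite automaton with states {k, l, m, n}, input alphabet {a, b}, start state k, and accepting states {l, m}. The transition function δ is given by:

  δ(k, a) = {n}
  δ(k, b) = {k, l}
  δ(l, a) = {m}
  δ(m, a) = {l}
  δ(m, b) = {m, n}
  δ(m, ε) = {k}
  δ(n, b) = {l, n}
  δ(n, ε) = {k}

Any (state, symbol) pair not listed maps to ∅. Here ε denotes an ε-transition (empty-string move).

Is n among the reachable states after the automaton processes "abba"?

Yes

Start in {k}.
Read 'a': k→{n}; union {n}; ε-closure = {k, n}.
Read 'b': k→{k, l}, n→{l, n}; now {k, l, n}.
Read 'b': k→{k, l}, l→∅, n→{l, n}; now {k, l, n}.
Read 'a': k→{n}, l→{m}, n→∅; union {m, n}; ε-closure = {k, m, n}.
State n is in {k, m, n}.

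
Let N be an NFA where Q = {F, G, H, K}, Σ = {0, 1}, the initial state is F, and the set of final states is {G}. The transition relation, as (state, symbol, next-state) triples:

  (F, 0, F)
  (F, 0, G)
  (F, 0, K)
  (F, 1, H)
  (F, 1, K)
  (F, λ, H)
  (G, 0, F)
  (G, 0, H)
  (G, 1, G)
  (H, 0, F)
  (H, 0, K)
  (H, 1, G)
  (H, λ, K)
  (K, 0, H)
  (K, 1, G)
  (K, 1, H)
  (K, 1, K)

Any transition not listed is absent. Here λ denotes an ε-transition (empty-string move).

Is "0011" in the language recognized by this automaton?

Yes

Start: ε-closure({F}) = {F, H, K}.
Read '0': F→{F, G, K}, H→{F, K}, K→{H}; now {F, G, H, K}.
Read '0': F→{F, G, K}, G→{F, H}, H→{F, K}, K→{H}; now {F, G, H, K}.
Read '1': F→{H, K}, G→{G}, H→{G}, K→{G, H, K}; now {G, H, K}.
Read '1': G→{G}, H→{G}, K→{G, H, K}; now {G, H, K}.
The final set {G, H, K} contains the accepting state G.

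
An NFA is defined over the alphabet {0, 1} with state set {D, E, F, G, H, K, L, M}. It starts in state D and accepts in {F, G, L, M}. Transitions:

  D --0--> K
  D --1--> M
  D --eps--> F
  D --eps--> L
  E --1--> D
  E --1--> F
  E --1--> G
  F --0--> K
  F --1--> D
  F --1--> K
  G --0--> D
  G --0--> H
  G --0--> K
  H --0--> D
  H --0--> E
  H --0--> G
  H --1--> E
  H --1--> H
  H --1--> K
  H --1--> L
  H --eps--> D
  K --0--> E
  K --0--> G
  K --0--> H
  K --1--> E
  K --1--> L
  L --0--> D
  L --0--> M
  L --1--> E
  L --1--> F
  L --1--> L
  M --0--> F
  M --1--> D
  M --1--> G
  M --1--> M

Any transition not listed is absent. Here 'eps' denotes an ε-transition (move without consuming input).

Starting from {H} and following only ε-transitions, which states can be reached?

Begin with {H}.
ε-move H → D; add D.
ε-move D → F; add F.
ε-move D → L; add L.

{D, F, H, L}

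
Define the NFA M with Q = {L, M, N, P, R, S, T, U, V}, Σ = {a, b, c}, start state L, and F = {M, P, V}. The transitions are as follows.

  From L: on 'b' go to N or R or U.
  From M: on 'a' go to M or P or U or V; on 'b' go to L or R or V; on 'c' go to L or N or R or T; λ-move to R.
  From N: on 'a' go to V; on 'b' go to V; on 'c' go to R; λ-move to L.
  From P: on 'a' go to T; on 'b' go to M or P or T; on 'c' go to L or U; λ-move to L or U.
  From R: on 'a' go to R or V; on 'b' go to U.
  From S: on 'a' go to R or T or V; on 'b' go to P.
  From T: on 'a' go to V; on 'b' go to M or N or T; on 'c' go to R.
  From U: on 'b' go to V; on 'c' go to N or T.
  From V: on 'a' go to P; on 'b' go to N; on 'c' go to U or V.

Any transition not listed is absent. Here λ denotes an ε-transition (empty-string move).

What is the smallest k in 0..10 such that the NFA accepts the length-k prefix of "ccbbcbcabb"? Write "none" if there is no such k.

none

Start in {L}.
Read 'c': {L} → ∅.
The set is empty and remains empty for the remaining 9 symbols.
No reachable set along the way intersects F.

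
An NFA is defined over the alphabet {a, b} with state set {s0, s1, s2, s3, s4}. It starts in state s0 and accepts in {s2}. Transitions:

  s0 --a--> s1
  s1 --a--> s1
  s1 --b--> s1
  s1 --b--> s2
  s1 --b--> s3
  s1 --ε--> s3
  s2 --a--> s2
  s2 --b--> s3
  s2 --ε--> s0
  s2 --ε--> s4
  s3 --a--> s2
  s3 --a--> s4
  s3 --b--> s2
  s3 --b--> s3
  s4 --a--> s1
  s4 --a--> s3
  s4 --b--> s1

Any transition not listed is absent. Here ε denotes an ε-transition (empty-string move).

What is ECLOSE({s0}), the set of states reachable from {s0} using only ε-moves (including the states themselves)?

Begin with {s0}.
No ε-moves leave this set, so the closure equals the set itself.

{s0}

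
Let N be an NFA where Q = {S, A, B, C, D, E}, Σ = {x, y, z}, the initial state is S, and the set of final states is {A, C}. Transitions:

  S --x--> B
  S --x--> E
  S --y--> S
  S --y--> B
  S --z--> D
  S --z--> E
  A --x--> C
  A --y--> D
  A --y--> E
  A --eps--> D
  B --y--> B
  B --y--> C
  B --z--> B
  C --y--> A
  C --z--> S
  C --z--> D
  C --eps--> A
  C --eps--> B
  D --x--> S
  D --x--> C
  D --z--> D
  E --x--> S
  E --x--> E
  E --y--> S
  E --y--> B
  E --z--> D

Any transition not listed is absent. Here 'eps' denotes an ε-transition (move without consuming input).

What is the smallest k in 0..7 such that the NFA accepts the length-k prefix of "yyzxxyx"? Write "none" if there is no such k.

2

Start in {S}.
Read 'y': S→{S, B}; now {S, B}.
Read 'y': S→{S, B}, B→{B, C}; union {S, B, C}; ε-closure = {S, A, B, C, D}.
None of the earlier sets intersect F, but {S, A, B, C, D} does.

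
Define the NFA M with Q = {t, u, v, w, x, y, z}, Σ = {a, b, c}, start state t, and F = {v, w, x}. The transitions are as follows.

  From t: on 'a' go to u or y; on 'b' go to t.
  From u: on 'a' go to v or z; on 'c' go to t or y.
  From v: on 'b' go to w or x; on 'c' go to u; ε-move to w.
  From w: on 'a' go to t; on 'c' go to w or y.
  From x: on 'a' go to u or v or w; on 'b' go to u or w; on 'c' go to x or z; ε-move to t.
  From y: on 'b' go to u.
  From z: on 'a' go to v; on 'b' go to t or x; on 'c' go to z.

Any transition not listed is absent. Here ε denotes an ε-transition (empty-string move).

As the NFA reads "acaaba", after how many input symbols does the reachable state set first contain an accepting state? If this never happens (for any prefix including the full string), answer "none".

Start in {t}.
Read 'a': t→{u, y}; now {u, y}.
Read 'c': u→{t, y}, y→∅; now {t, y}.
Read 'a': t→{u, y}, y→∅; now {u, y}.
Read 'a': u→{v, z}, y→∅; union {v, z}; ε-closure = {v, w, z}.
None of the earlier sets intersect F, but {v, w, z} does.

4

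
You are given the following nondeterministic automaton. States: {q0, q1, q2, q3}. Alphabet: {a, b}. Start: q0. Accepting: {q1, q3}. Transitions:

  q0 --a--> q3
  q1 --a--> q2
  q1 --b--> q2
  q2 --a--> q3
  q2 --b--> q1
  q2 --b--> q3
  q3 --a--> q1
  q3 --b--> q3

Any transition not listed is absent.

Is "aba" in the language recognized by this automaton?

Yes

Start in {q0}.
Read 'a': {q0} → {q3}.
Read 'b': {q3} → {q3}.
Read 'a': {q3} → {q1}.
The final set {q1} contains the accepting state q1.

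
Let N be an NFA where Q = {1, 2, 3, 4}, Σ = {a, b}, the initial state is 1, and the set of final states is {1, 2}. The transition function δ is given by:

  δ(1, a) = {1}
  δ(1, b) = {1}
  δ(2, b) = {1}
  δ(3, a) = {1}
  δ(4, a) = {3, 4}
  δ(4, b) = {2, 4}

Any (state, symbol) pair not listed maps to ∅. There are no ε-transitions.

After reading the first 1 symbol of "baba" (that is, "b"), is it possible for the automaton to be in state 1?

Yes

Start in {1}.
Read 'b': 1→{1}; now {1}.
State 1 is in {1}.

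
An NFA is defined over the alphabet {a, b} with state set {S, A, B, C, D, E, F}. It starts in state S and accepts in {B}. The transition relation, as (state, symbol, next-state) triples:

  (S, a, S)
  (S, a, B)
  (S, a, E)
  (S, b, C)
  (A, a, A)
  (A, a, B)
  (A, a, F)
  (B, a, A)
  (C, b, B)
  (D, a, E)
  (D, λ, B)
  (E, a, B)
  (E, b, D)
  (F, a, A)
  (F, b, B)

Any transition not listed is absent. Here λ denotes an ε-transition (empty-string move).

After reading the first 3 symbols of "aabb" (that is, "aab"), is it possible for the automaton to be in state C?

Yes

Start in {S}.
Read 'a': {S} → {S, B, E}.
Read 'a': {S, B, E} → {S, A, B, E}.
Read 'b': {S, A, B, E} → {B, C, D}.
State C is in {B, C, D}.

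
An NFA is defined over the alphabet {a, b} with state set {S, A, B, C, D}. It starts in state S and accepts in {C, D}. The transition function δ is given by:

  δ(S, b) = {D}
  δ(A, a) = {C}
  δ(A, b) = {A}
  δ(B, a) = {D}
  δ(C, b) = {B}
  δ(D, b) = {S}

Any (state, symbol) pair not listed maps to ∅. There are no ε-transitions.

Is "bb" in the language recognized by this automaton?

No

Start in {S}.
Read 'b': {S} → {D}.
Read 'b': {D} → {S}.
The final set {S} contains no accepting state.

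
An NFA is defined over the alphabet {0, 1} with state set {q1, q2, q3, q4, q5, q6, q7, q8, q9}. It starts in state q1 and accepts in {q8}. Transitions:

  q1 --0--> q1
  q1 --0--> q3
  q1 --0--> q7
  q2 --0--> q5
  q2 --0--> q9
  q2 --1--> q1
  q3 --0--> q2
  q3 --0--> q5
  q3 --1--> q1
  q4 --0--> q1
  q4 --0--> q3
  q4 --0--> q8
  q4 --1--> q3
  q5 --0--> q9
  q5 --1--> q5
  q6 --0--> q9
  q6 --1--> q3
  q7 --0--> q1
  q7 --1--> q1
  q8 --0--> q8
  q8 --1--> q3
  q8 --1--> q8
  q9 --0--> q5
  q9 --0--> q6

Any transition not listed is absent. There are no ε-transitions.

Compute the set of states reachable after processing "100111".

Start in {q1}.
Read '1': q1→∅; now ∅.
The set is empty and remains empty for the remaining 5 symbols.

∅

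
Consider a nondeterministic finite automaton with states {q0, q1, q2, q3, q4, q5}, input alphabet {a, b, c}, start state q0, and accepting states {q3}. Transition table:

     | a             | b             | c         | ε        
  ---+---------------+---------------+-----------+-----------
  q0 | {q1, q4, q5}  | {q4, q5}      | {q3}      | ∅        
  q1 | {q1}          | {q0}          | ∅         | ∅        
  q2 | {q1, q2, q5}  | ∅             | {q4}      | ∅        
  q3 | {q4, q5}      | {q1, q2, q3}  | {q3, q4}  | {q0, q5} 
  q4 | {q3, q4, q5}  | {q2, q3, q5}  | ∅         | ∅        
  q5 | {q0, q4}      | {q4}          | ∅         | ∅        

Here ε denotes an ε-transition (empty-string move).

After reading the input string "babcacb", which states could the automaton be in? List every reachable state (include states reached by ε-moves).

Start in {q0}.
Read 'b': {q0} → {q4, q5}.
Read 'a': {q4, q5} → {q0, q3, q4, q5}.
Read 'b': {q0, q3, q4, q5} → {q0, q1, q2, q3, q4, q5}.
Read 'c': {q0, q1, q2, q3, q4, q5} → {q0, q3, q4, q5}.
Read 'a': {q0, q3, q4, q5} → {q0, q1, q3, q4, q5}.
Read 'c': {q0, q1, q3, q4, q5} → {q0, q3, q4, q5}.
Read 'b': {q0, q3, q4, q5} → {q0, q1, q2, q3, q4, q5}.

{q0, q1, q2, q3, q4, q5}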